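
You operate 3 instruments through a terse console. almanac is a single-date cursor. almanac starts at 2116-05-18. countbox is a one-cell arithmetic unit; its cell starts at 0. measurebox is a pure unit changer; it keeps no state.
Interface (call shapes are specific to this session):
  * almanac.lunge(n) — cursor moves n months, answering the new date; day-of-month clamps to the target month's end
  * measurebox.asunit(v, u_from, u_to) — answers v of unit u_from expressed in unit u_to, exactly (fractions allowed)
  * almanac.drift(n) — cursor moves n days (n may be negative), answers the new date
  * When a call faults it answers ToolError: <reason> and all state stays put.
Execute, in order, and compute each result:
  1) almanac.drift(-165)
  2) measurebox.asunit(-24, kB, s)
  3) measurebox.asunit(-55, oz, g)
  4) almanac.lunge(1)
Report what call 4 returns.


Invoking drift using n: -165, — result: 2115-12-05.
I use asunit using v: -24, u_from: kB, u_to: s, and get ToolError: incompatible units.
I call asunit using v: -55, u_from: oz, u_to: g, giving -498951607/320000.
I run lunge using n: 1, and observe 2116-01-05.

Answer: 2116-01-05


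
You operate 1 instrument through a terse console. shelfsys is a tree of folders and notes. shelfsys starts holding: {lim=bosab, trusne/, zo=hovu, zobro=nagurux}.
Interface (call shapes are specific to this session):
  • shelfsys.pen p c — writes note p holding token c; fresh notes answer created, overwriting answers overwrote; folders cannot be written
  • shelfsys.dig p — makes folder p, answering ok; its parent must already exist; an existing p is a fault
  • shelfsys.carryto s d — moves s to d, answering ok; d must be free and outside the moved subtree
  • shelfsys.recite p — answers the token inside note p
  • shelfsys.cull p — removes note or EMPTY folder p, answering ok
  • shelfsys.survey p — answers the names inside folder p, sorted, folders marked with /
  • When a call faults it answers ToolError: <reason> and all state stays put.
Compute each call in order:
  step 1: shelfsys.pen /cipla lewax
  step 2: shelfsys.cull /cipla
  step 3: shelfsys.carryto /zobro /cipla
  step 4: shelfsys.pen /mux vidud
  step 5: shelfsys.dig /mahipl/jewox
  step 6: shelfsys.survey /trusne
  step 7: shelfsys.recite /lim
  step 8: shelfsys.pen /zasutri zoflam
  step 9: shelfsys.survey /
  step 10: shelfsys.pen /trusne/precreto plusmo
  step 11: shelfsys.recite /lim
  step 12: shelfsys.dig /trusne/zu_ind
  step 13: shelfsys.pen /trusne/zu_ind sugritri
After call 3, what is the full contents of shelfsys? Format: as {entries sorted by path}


Answer: {cipla=nagurux, lim=bosab, trusne/, zo=hovu}

Derivation:
# pen(p→/cipla, c→lewax) => created
# cull(p→/cipla) => ok
# carryto(s→/zobro, d→/cipla) => ok
# pen(p→/mux, c→vidud) => created
# dig(p→/mahipl/jewox) => ToolError: no parent
# survey(p→/trusne) => []
# recite(p→/lim) => bosab
# pen(p→/zasutri, c→zoflam) => created
# survey(p→/) => [cipla, lim, mux, trusne/, zasutri, zo]
# pen(p→/trusne/precreto, c→plusmo) => created
# recite(p→/lim) => bosab
# dig(p→/trusne/zu_ind) => ok
# pen(p→/trusne/zu_ind, c→sugritri) => ToolError: is a directory


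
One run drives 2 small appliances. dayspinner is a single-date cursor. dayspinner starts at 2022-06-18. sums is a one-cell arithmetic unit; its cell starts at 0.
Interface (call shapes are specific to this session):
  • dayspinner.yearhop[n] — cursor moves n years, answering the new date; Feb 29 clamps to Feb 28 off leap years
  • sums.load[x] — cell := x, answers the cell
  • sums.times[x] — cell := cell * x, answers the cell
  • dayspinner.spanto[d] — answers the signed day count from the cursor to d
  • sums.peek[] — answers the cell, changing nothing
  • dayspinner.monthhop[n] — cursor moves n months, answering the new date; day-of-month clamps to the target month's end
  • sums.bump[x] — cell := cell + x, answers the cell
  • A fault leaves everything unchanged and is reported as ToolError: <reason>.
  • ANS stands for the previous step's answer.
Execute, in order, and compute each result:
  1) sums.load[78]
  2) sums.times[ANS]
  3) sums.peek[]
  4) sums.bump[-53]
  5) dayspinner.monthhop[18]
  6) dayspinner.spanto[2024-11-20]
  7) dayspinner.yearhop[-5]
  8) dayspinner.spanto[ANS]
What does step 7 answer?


·→ sums.load(x='78')
·← 78
·→ sums.times(x='ANS')
·← 6084
·→ sums.peek()
·← 6084
·→ sums.bump(x='-53')
·← 6031
·→ dayspinner.monthhop(n='18')
·← 2023-12-18
·→ dayspinner.spanto(d='2024-11-20')
·← 338
·→ dayspinner.yearhop(n='-5')
·← 2018-12-18
·→ dayspinner.spanto(d='ANS')
·← 0

Answer: 2018-12-18


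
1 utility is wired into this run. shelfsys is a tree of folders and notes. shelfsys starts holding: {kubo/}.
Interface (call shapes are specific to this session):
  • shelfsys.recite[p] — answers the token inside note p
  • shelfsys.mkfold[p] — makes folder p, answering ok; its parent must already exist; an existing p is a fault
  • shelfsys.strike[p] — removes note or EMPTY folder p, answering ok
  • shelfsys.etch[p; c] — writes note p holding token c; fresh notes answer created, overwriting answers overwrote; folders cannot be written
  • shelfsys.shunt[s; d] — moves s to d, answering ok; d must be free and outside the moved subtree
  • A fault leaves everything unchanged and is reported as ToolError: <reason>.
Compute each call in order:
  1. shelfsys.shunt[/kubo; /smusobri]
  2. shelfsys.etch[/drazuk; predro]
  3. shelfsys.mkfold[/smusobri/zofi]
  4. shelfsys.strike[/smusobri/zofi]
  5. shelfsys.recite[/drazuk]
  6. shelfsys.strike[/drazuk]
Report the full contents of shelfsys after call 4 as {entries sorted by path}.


Answer: {drazuk=predro, smusobri/}

Derivation:
>>> shelfsys.shunt s=/kubo d=/smusobri
:: ok
>>> shelfsys.etch p=/drazuk c=predro
:: created
>>> shelfsys.mkfold p=/smusobri/zofi
:: ok
>>> shelfsys.strike p=/smusobri/zofi
:: ok
>>> shelfsys.recite p=/drazuk
:: predro
>>> shelfsys.strike p=/drazuk
:: ok


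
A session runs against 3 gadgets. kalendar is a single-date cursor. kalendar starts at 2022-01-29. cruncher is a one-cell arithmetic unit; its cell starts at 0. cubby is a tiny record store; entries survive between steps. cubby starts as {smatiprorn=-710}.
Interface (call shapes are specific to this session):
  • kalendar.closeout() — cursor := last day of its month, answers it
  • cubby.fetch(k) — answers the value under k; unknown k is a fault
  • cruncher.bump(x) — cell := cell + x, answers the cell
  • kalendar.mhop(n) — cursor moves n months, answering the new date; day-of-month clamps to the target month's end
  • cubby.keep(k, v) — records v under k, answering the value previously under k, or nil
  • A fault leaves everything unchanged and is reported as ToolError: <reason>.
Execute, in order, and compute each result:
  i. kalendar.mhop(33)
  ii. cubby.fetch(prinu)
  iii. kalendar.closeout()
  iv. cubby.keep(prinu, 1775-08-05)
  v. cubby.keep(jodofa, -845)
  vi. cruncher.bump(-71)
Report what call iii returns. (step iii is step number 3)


Answer: 2024-10-31

Derivation:
$ kalendar.mhop n→33
[out] 2024-10-29
$ cubby.fetch k→prinu
[out] ToolError: no such key prinu
$ kalendar.closeout
[out] 2024-10-31
$ cubby.keep k→prinu v→1775-08-05
[out] nil
$ cubby.keep k→jodofa v→-845
[out] nil
$ cruncher.bump x→-71
[out] -71


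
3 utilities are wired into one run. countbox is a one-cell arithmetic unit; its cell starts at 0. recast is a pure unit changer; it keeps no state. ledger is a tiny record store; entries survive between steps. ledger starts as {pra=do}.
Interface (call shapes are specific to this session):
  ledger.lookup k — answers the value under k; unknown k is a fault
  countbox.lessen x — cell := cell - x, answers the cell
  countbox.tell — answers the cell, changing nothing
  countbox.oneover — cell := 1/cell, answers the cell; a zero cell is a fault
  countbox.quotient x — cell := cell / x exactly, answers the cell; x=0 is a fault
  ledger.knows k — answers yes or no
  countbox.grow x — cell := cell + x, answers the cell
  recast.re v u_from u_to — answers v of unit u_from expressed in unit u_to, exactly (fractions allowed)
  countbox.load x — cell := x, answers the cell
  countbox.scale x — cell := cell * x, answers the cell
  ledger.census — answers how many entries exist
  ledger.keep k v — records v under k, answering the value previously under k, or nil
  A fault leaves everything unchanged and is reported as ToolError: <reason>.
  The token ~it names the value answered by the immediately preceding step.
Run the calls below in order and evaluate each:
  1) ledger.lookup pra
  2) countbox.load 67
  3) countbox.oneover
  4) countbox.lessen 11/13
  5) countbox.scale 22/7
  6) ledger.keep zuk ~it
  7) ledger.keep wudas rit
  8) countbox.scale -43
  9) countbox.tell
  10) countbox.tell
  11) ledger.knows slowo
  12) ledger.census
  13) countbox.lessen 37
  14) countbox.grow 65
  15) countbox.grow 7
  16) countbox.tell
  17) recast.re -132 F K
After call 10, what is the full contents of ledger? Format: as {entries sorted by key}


CALL lookup[k→pra]
RET  do
CALL load[x→67]
RET  67
CALL oneover[]
RET  1/67
CALL lessen[x→11/13]
RET  -724/871
CALL scale[x→22/7]
RET  -15928/6097
CALL keep[k→zuk; v→~it]
RET  nil
CALL keep[k→wudas; v→rit]
RET  nil
CALL scale[x→-43]
RET  684904/6097
CALL tell[]
RET  684904/6097
CALL tell[]
RET  684904/6097
CALL knows[k→slowo]
RET  no
CALL census[]
RET  3
CALL lessen[x→37]
RET  459315/6097
CALL grow[x→65]
RET  855620/6097
CALL grow[x→7]
RET  898299/6097
CALL tell[]
RET  898299/6097
CALL re[v→-132; u_from→F; u_to→K]
RET  32767/180

Answer: {pra=do, wudas=rit, zuk=-15928/6097}


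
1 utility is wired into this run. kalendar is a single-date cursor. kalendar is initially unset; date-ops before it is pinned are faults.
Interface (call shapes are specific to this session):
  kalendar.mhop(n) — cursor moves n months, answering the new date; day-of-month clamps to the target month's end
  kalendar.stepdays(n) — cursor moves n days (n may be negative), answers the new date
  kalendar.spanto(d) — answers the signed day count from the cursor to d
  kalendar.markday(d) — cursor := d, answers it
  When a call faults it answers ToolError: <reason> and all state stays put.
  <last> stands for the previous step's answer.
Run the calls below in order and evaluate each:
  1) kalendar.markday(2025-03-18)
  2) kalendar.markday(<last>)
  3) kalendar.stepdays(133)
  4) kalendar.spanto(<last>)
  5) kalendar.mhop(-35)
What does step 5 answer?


Answer: 2022-08-29

Derivation:
Next I call kalendar.markday passing d=2025-03-18, and see 2025-03-18.
Next I call kalendar.markday passing d=<last>, and get 2025-03-18.
Invoking kalendar.stepdays passing n=133, and observe 2025-07-29.
Now I run kalendar.spanto passing d=<last>, giving 0.
I use kalendar.mhop passing n=-35, — result: 2022-08-29.


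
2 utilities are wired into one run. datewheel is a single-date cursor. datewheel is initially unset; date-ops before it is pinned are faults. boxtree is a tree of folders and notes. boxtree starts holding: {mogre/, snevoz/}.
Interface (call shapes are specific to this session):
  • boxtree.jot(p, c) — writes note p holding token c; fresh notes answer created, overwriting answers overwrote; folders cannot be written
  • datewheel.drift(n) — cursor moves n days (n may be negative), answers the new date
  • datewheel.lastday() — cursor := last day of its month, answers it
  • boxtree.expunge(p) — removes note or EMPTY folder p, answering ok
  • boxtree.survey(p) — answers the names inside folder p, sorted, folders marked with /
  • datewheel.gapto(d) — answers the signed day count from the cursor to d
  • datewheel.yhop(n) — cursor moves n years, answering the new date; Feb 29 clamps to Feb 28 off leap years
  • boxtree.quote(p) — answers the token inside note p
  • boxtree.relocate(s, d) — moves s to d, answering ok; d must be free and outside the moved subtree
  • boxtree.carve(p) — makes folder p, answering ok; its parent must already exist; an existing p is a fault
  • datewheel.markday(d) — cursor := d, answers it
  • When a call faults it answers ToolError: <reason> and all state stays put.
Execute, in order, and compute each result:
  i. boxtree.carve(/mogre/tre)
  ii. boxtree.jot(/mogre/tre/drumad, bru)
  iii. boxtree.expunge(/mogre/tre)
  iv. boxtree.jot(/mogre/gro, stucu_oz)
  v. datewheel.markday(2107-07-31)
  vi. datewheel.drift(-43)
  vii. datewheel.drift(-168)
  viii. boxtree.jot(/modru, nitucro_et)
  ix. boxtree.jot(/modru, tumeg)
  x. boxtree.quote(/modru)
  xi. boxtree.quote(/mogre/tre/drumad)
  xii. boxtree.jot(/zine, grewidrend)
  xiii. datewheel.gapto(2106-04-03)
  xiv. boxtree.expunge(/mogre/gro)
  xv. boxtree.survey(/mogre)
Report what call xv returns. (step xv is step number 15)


Answer: [tre/]

Derivation:
Step: boxtree.carve[p→/mogre/tre]
Result: ok
Step: boxtree.jot[p→/mogre/tre/drumad; c→bru]
Result: created
Step: boxtree.expunge[p→/mogre/tre]
Result: ToolError: not empty
Step: boxtree.jot[p→/mogre/gro; c→stucu_oz]
Result: created
Step: datewheel.markday[d→2107-07-31]
Result: 2107-07-31
Step: datewheel.drift[n→-43]
Result: 2107-06-18
Step: datewheel.drift[n→-168]
Result: 2107-01-01
Step: boxtree.jot[p→/modru; c→nitucro_et]
Result: created
Step: boxtree.jot[p→/modru; c→tumeg]
Result: overwrote
Step: boxtree.quote[p→/modru]
Result: tumeg
Step: boxtree.quote[p→/mogre/tre/drumad]
Result: bru
Step: boxtree.jot[p→/zine; c→grewidrend]
Result: created
Step: datewheel.gapto[d→2106-04-03]
Result: -273
Step: boxtree.expunge[p→/mogre/gro]
Result: ok
Step: boxtree.survey[p→/mogre]
Result: [tre/]


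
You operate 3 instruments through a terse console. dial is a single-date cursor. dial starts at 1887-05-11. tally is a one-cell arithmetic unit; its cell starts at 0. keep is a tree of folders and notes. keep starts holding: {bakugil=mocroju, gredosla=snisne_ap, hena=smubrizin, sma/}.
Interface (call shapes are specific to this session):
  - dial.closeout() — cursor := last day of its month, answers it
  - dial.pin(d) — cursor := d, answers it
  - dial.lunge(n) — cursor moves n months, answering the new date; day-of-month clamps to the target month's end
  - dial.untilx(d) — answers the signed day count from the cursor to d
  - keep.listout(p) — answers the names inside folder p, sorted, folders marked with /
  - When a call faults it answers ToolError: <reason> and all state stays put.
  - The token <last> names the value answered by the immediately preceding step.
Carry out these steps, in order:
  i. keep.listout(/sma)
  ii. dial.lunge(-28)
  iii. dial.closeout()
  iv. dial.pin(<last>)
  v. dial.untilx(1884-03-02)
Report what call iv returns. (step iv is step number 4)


·→ listout(p→/sma)
·← []
·→ lunge(n→-28)
·← 1885-01-11
·→ closeout()
·← 1885-01-31
·→ pin(d→<last>)
·← 1885-01-31
·→ untilx(d→1884-03-02)
·← -335

Answer: 1885-01-31


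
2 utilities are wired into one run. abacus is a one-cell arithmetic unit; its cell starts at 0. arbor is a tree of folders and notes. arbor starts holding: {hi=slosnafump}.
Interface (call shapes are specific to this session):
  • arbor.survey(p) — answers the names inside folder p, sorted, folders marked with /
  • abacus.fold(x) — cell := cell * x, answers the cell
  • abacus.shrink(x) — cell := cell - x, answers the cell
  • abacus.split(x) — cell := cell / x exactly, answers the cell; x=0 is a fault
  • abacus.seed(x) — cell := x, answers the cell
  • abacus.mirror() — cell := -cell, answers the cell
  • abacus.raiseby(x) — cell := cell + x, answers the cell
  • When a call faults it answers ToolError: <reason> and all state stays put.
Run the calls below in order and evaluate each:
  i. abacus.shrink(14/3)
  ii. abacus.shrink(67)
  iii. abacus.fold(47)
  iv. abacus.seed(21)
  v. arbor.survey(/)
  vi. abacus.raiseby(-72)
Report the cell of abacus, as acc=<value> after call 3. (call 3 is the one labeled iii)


% abacus.shrink(14/3) => -14/3
% abacus.shrink(67) => -215/3
% abacus.fold(47) => -10105/3
% abacus.seed(21) => 21
% arbor.survey(/) => [hi]
% abacus.raiseby(-72) => -51

Answer: acc=-10105/3


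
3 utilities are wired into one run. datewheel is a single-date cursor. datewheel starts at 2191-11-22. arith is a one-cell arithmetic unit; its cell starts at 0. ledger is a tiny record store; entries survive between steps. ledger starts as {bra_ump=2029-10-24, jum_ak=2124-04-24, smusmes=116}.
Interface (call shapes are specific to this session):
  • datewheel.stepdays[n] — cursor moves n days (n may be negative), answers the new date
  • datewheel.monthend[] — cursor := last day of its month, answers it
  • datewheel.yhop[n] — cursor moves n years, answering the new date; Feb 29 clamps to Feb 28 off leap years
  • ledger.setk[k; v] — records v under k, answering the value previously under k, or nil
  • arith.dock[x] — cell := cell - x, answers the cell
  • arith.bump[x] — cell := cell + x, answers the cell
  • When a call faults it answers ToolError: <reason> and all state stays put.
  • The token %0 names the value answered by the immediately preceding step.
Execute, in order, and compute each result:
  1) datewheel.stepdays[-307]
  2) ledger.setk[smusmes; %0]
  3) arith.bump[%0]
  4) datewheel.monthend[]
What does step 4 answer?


// stepdays(n='-307') ~> 2191-01-19
// setk(k='smusmes', v='%0') ~> 116
// bump(x='%0') ~> 116
// monthend() ~> 2191-01-31

Answer: 2191-01-31


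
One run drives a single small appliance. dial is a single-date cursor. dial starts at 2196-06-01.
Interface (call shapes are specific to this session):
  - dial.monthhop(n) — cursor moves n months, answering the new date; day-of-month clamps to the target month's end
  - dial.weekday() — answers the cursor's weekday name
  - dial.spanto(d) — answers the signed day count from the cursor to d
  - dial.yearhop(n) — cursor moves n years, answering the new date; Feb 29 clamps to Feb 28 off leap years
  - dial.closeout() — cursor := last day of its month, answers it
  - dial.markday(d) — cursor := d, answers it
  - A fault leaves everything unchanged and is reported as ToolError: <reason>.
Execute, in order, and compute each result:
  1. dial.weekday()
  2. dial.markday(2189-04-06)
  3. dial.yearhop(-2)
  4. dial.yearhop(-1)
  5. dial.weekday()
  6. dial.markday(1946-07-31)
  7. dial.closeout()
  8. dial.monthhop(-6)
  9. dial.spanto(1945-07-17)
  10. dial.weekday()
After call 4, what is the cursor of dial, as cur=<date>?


Act: dial.weekday[]
Obs: Wednesday
Act: dial.markday[d→2189-04-06]
Obs: 2189-04-06
Act: dial.yearhop[n→-2]
Obs: 2187-04-06
Act: dial.yearhop[n→-1]
Obs: 2186-04-06
Act: dial.weekday[]
Obs: Thursday
Act: dial.markday[d→1946-07-31]
Obs: 1946-07-31
Act: dial.closeout[]
Obs: 1946-07-31
Act: dial.monthhop[n→-6]
Obs: 1946-01-31
Act: dial.spanto[d→1945-07-17]
Obs: -198
Act: dial.weekday[]
Obs: Thursday

Answer: cur=2186-04-06


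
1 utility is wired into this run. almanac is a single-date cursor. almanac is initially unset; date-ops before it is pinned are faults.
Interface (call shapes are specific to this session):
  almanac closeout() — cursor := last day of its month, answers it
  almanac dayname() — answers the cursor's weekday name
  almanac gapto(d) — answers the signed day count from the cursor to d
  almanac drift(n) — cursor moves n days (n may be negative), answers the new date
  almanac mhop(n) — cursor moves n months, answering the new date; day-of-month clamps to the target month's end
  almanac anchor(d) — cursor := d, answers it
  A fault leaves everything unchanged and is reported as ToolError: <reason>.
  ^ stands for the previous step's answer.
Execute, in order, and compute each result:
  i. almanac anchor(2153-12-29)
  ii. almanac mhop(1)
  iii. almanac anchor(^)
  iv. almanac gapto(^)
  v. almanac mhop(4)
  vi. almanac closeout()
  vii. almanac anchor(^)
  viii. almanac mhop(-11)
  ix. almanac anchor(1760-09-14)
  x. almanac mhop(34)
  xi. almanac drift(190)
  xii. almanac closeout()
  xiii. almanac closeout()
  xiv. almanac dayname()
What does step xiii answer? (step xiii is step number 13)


Answer: 1764-01-31

Derivation:
! 1. almanac anchor(d=2153-12-29) -> 2153-12-29
! 2. almanac mhop(n=1) -> 2154-01-29
! 3. almanac anchor(d=^) -> 2154-01-29
! 4. almanac gapto(d=^) -> 0
! 5. almanac mhop(n=4) -> 2154-05-29
! 6. almanac closeout() -> 2154-05-31
! 7. almanac anchor(d=^) -> 2154-05-31
! 8. almanac mhop(n=-11) -> 2153-06-30
! 9. almanac anchor(d=1760-09-14) -> 1760-09-14
! 10. almanac mhop(n=34) -> 1763-07-14
! 11. almanac drift(n=190) -> 1764-01-20
! 12. almanac closeout() -> 1764-01-31
! 13. almanac closeout() -> 1764-01-31
! 14. almanac dayname() -> Tuesday


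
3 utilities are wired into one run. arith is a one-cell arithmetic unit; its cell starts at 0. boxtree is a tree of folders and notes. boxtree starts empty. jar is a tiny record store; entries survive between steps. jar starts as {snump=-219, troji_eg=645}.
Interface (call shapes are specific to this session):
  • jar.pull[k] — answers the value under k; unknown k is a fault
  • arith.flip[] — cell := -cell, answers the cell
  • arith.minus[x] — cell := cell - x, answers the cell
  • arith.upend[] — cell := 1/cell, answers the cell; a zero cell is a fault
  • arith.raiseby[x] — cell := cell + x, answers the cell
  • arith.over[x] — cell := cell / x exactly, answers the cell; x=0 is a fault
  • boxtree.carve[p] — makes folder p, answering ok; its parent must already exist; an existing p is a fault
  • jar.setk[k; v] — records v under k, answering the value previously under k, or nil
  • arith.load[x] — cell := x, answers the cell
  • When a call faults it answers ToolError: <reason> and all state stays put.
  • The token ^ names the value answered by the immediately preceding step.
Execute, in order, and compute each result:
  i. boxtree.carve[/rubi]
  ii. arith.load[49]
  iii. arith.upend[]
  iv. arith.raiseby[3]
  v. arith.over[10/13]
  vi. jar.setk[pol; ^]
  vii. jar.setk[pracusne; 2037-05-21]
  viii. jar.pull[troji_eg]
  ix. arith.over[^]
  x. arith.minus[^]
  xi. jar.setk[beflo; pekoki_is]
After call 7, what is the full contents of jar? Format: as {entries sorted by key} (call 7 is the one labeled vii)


Next I call boxtree.carve(/rubi), → ok.
I use arith.load(49), which returns 49.
Now I run arith.upend(), and see 1/49.
I run arith.raiseby(3), and get 148/49.
I try arith.over(10/13), giving 962/245.
I call jar.setk(pol, ^), — result: nil.
I call jar.setk(pracusne, 2037-05-21), — result: nil.
Invoking jar.pull(troji_eg), and see 645.
Calling arith.over(^): 962/158025.
Then arith.minus(^), and get 0.
Using jar.setk(beflo, pekoki_is), → nil.

Answer: {pol=962/245, pracusne=2037-05-21, snump=-219, troji_eg=645}


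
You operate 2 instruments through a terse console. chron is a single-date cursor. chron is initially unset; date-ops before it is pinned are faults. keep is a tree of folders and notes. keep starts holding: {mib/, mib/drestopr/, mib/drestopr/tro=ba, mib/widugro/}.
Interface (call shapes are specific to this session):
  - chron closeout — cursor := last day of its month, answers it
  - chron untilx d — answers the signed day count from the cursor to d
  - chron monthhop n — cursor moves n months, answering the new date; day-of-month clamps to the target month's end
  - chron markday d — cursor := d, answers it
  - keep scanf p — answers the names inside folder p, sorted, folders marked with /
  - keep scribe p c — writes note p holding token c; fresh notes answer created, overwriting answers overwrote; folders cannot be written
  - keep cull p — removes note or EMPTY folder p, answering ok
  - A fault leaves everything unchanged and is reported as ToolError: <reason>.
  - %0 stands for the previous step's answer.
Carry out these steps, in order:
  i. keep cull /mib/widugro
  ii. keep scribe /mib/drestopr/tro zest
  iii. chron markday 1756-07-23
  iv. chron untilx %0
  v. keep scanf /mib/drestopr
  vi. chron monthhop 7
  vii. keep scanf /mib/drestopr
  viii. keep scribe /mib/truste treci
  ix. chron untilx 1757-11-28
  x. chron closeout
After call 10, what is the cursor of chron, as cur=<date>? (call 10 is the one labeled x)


Answer: cur=1757-02-28

Derivation:
Next I call keep cull using /mib/widugro, — result: ok.
Invoking keep scribe using /mib/drestopr/tro, zest, giving overwrote.
Then chron markday using 1756-07-23, yielding 1756-07-23.
Using chron untilx using %0, yielding 0.
I try keep scanf using /mib/drestopr, which returns [tro].
I try chron monthhop using 7, — result: 1757-02-23.
Next I call keep scanf using /mib/drestopr: [tro].
Now I run keep scribe using /mib/truste, treci: created.
Using chron untilx using 1757-11-28: 278.
Calling chron closeout, — result: 1757-02-28.


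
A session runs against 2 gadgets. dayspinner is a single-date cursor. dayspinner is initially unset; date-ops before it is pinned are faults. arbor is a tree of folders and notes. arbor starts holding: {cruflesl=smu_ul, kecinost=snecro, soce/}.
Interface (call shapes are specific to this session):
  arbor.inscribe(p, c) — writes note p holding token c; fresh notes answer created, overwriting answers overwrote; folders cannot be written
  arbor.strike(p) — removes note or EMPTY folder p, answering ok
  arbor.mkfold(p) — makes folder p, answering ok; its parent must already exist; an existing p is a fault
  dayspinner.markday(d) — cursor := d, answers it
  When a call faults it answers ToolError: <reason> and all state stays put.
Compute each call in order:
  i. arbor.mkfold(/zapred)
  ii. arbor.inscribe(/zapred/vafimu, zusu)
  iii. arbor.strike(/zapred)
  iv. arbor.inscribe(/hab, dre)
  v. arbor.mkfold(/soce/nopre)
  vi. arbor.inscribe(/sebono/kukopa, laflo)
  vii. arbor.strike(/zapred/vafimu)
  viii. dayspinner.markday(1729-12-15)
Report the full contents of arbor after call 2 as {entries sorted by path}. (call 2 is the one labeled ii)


! 1. arbor.mkfold(/zapred) ~> ok
! 2. arbor.inscribe(/zapred/vafimu, zusu) ~> created
! 3. arbor.strike(/zapred) ~> ToolError: not empty
! 4. arbor.inscribe(/hab, dre) ~> created
! 5. arbor.mkfold(/soce/nopre) ~> ok
! 6. arbor.inscribe(/sebono/kukopa, laflo) ~> ToolError: no parent
! 7. arbor.strike(/zapred/vafimu) ~> ok
! 8. dayspinner.markday(1729-12-15) ~> 1729-12-15

Answer: {cruflesl=smu_ul, kecinost=snecro, soce/, zapred/, zapred/vafimu=zusu}


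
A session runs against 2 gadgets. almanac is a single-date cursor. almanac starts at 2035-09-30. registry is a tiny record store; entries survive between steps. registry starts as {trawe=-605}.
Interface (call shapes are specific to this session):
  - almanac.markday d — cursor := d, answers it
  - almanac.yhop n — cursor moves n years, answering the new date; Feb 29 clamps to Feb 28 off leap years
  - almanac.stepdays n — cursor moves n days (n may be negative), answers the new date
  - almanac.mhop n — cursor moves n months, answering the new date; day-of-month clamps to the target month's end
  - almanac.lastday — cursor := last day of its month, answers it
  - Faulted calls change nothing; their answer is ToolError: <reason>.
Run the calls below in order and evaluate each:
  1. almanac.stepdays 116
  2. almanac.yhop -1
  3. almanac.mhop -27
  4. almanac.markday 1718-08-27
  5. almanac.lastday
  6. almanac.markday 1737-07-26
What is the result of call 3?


Answer: 2032-10-24

Derivation:
% almanac.stepdays n='116'
:: 2036-01-24
% almanac.yhop n='-1'
:: 2035-01-24
% almanac.mhop n='-27'
:: 2032-10-24
% almanac.markday d='1718-08-27'
:: 1718-08-27
% almanac.lastday
:: 1718-08-31
% almanac.markday d='1737-07-26'
:: 1737-07-26


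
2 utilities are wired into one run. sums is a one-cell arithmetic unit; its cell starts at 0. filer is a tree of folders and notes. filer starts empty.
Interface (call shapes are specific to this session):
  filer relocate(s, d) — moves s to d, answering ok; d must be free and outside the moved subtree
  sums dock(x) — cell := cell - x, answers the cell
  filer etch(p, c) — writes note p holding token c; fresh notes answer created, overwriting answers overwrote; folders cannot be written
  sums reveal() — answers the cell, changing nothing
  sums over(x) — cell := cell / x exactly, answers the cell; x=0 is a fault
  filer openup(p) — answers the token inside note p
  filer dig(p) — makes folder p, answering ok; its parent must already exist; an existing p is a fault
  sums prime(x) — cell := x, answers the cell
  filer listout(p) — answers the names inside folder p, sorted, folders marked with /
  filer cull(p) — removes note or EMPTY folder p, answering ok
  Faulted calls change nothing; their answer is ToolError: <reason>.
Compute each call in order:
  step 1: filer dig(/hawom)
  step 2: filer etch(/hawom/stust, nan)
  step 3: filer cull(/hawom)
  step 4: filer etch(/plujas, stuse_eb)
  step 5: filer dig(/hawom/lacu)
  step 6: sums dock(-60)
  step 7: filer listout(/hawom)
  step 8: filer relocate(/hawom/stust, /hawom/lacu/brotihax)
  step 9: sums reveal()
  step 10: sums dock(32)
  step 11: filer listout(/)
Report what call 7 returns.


Answer: [lacu/, stust]

Derivation:
Invoking filer dig using p='/hawom', — result: ok.
Now I run filer etch using p='/hawom/stust', c='nan', → created.
I invoke filer cull using p='/hawom', giving ToolError: not empty.
Using filer etch using p='/plujas', c='stuse_eb': created.
I call filer dig using p='/hawom/lacu', which returns ok.
Now I run sums dock using x='-60', yielding 60.
Using filer listout using p='/hawom', and get [lacu/, stust].
I use filer relocate using s='/hawom/stust', d='/hawom/lacu/brotihax', giving ok.
I run sums reveal, and observe 60.
I run sums dock using x='32', → 28.
I run filer listout using p='/', and observe [hawom/, plujas].


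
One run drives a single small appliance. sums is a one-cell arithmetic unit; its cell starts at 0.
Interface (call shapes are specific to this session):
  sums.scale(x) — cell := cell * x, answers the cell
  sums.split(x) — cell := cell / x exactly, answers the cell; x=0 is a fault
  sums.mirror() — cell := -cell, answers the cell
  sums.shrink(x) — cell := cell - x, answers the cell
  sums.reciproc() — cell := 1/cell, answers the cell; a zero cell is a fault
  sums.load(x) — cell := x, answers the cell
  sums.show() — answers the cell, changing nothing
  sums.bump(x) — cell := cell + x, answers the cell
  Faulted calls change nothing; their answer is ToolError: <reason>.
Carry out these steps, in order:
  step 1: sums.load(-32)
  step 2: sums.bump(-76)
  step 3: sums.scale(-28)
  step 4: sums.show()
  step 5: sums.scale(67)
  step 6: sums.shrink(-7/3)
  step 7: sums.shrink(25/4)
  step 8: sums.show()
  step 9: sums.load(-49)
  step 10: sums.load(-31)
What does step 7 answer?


Answer: 2431249/12

Derivation:
# sums.load(x→-32) -> -32
# sums.bump(x→-76) -> -108
# sums.scale(x→-28) -> 3024
# sums.show() -> 3024
# sums.scale(x→67) -> 202608
# sums.shrink(x→-7/3) -> 607831/3
# sums.shrink(x→25/4) -> 2431249/12
# sums.show() -> 2431249/12
# sums.load(x→-49) -> -49
# sums.load(x→-31) -> -31


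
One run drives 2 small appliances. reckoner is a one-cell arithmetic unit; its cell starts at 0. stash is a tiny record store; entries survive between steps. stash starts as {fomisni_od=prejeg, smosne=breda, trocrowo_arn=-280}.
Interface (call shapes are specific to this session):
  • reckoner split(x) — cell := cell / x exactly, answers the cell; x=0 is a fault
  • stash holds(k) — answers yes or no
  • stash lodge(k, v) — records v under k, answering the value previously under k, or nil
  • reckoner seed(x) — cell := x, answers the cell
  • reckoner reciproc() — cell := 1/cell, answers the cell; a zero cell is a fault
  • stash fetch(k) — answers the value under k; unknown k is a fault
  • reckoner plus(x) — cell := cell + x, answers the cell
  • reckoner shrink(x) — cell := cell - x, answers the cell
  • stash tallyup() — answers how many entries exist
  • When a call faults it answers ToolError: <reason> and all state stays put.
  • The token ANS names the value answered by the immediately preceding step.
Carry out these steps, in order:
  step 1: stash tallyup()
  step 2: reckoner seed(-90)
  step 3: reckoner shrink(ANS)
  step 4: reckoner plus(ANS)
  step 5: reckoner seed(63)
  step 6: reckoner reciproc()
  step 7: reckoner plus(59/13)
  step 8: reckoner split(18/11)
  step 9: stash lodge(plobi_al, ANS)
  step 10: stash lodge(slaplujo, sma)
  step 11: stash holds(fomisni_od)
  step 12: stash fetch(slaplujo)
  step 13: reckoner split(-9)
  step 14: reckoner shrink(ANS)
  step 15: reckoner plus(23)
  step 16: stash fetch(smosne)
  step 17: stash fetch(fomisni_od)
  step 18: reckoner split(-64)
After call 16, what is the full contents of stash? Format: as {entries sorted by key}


Answer: {fomisni_od=prejeg, plobi_al=20515/7371, slaplujo=sma, smosne=breda, trocrowo_arn=-280}

Derivation:
>> stash tallyup()
<< 3
>> reckoner seed(-90)
<< -90
>> reckoner shrink(ANS)
<< 0
>> reckoner plus(ANS)
<< 0
>> reckoner seed(63)
<< 63
>> reckoner reciproc()
<< 1/63
>> reckoner plus(59/13)
<< 3730/819
>> reckoner split(18/11)
<< 20515/7371
>> stash lodge(plobi_al, ANS)
<< nil
>> stash lodge(slaplujo, sma)
<< nil
>> stash holds(fomisni_od)
<< yes
>> stash fetch(slaplujo)
<< sma
>> reckoner split(-9)
<< -20515/66339
>> reckoner shrink(ANS)
<< 0
>> reckoner plus(23)
<< 23
>> stash fetch(smosne)
<< breda
>> stash fetch(fomisni_od)
<< prejeg
>> reckoner split(-64)
<< -23/64


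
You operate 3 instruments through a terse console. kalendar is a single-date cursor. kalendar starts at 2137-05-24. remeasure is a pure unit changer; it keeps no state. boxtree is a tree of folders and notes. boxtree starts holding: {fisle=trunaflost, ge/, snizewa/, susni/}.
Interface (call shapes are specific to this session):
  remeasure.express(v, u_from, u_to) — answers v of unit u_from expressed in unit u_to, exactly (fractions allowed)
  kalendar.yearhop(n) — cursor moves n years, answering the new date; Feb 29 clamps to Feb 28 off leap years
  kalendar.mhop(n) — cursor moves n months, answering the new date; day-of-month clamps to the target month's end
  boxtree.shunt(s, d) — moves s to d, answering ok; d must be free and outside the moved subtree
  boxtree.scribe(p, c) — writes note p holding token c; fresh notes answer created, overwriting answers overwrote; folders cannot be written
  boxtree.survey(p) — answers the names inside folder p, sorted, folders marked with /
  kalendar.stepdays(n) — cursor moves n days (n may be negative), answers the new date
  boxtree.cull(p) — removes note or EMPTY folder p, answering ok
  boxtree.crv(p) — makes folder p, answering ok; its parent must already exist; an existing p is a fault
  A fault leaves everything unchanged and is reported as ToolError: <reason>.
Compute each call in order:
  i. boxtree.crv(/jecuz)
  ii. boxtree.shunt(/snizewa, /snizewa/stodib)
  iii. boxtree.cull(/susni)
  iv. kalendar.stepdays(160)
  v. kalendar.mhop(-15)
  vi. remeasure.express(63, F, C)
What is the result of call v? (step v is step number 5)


// 1. boxtree.crv(p→/jecuz) -> ok
// 2. boxtree.shunt(s→/snizewa, d→/snizewa/stodib) -> ToolError: into itself
// 3. boxtree.cull(p→/susni) -> ok
// 4. kalendar.stepdays(n→160) -> 2137-10-31
// 5. kalendar.mhop(n→-15) -> 2136-07-31
// 6. remeasure.express(v→63, u_from→F, u_to→C) -> 155/9

Answer: 2136-07-31


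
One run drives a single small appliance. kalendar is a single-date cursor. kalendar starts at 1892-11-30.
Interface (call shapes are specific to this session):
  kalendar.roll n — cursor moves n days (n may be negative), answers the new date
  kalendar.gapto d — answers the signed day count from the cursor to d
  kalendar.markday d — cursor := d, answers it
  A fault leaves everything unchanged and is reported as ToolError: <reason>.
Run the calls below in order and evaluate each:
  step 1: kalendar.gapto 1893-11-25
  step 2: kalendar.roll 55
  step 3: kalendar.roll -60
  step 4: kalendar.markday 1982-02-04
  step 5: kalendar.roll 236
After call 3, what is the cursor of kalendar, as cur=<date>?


-- kalendar.gapto(1893-11-25) ~> 360
-- kalendar.roll(55) ~> 1893-01-24
-- kalendar.roll(-60) ~> 1892-11-25
-- kalendar.markday(1982-02-04) ~> 1982-02-04
-- kalendar.roll(236) ~> 1982-09-28

Answer: cur=1892-11-25


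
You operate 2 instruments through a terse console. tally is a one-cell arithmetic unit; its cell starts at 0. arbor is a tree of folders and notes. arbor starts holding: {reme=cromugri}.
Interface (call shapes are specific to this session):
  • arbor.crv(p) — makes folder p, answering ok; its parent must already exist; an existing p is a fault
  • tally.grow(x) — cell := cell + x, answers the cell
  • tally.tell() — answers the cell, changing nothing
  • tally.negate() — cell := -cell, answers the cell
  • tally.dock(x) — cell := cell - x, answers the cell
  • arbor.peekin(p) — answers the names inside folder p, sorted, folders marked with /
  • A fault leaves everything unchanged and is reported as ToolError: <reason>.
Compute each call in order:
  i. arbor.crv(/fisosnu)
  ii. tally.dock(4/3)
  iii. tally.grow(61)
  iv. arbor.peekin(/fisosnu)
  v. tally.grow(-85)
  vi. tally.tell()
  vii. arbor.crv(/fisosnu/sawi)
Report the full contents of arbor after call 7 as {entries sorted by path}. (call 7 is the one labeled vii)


I try arbor.crv on p='/fisosnu', which returns ok.
I use tally.dock on x='4/3', which returns -4/3.
Invoking tally.grow on x='61', and get 179/3.
Invoking arbor.peekin on p='/fisosnu', which returns [].
Then tally.grow on x='-85', — result: -76/3.
I use tally.tell(), yielding -76/3.
I run arbor.crv on p='/fisosnu/sawi', and observe ok.

Answer: {fisosnu/, fisosnu/sawi/, reme=cromugri}


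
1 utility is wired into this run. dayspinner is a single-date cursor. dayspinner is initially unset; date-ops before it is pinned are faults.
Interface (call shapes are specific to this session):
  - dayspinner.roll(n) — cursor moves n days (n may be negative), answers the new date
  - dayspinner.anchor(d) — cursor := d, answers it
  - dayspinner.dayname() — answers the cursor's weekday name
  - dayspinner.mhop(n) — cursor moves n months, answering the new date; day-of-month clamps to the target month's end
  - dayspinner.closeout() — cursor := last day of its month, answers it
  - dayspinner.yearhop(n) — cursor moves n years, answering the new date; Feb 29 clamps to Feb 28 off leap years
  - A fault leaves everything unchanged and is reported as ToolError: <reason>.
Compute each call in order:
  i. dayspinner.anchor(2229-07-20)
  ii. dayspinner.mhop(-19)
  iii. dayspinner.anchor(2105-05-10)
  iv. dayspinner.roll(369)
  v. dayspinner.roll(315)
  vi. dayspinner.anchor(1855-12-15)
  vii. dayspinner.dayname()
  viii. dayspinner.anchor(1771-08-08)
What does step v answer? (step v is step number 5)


Answer: 2107-03-25

Derivation:
I invoke dayspinner.anchor on d→2229-07-20, and see 2229-07-20.
Now I run dayspinner.mhop on n→-19, yielding 2227-12-20.
Calling dayspinner.anchor on d→2105-05-10: 2105-05-10.
I run dayspinner.roll on n→369, yielding 2106-05-14.
Next I call dayspinner.roll on n→315, — result: 2107-03-25.
Now I run dayspinner.anchor on d→1855-12-15, yielding 1855-12-15.
I call dayspinner.dayname(), and get Saturday.
I invoke dayspinner.anchor on d→1771-08-08, and see 1771-08-08.


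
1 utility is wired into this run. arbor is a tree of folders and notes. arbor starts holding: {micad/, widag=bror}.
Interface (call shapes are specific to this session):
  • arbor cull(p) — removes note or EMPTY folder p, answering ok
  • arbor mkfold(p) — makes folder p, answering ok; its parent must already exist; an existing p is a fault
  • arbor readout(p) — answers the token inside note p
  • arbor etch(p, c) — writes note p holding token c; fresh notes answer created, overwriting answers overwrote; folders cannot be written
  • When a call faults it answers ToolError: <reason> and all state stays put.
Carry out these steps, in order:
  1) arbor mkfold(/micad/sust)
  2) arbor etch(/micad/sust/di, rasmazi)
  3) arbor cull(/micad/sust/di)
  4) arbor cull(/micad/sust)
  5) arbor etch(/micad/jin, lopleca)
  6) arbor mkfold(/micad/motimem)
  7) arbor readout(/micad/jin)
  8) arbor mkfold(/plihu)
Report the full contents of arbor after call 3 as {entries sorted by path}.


Answer: {micad/, micad/sust/, widag=bror}

Derivation:
~$ arbor mkfold p→/micad/sust
:: ok
~$ arbor etch p→/micad/sust/di c→rasmazi
:: created
~$ arbor cull p→/micad/sust/di
:: ok
~$ arbor cull p→/micad/sust
:: ok
~$ arbor etch p→/micad/jin c→lopleca
:: created
~$ arbor mkfold p→/micad/motimem
:: ok
~$ arbor readout p→/micad/jin
:: lopleca
~$ arbor mkfold p→/plihu
:: ok
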